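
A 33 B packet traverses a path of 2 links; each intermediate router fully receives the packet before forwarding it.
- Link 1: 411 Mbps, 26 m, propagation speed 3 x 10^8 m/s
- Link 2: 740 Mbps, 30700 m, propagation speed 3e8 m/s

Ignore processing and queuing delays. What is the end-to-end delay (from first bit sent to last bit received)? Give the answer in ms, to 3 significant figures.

0.103 ms

L = 33 × 8 = 264 bits.
Transmission delays (L/R per hop): 0.000642336, 0.000356757 ms; sum = 0.000999093 ms.
Propagation delays (d/s per hop): 8.66667e-05, 0.102333 ms; sum = 0.10242 ms.
End-to-end = 0.103 ms.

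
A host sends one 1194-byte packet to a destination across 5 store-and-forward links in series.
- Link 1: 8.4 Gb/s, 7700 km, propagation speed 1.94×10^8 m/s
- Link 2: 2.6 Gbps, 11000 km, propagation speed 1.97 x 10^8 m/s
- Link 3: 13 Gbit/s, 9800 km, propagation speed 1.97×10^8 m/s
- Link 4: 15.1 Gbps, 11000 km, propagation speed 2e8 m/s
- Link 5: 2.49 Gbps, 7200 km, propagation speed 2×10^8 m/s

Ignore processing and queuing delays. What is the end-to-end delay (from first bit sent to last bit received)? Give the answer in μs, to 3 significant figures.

236000 μs

L = 1194 × 8 = 9552 bits.
Transmission delays (L/R per hop): 1.13714, 3.67385, 0.734769, 0.632583, 3.83614 μs; sum = 10.0145 μs.
Propagation delays (d/s per hop): 39690.7, 55837.6, 49746.2, 55000, 36000 μs; sum = 236274 μs.
End-to-end = 236000 μs.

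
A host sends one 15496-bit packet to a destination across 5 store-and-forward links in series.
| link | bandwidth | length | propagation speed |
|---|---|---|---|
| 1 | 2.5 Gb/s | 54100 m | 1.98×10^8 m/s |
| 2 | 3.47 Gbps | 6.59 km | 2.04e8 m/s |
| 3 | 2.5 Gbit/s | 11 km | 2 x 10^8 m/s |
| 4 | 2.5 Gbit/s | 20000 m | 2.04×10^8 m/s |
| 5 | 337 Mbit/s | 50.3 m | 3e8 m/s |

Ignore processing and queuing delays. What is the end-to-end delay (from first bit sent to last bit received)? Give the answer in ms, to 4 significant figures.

0.5278 ms

Transmission delays (L/R per hop): 0.0061984, 0.00446571, 0.0061984, 0.0061984, 0.0459822 ms; sum = 0.0690431 ms.
Propagation delays (d/s per hop): 0.273232, 0.0323039, 0.055, 0.0980392, 0.000167667 ms; sum = 0.458743 ms.
End-to-end = 0.5278 ms.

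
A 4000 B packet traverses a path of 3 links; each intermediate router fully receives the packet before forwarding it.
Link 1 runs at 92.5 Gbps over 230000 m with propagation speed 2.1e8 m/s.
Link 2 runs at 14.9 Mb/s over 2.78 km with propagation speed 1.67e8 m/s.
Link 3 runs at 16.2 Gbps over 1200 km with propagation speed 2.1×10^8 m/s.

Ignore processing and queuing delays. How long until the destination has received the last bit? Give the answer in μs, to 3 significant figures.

L = 4000 × 8 = 32000 bits.
Transmission delays (L/R per hop): 0.345946, 2147.65, 1.97531 μs; sum = 2149.97 μs.
Propagation delays (d/s per hop): 1095.24, 16.6467, 5714.29 μs; sum = 6826.17 μs.
End-to-end = 8980 μs.

8980 μs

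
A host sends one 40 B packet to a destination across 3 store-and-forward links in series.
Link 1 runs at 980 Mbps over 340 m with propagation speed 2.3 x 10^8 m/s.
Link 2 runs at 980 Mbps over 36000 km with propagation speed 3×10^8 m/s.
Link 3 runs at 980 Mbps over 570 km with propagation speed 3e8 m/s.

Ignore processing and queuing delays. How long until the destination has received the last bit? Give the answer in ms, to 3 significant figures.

122 ms

L = 40 × 8 = 320 bits.
Transmission delay per hop = L/R = 320/980000000 = 0.000326531 ms; 3 hops → 0.000979592 ms.
Propagation delays (d/s per hop): 0.00147826, 120, 1.9 ms; sum = 121.901 ms.
End-to-end = 122 ms.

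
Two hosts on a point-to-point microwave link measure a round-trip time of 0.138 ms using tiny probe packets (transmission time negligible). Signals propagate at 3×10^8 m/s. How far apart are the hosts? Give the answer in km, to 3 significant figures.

One-way propagation = RTT/2 = 0.069 ms.
d = s × t = 300000000 × 6.9e-05 = 20.7 km.

20.7 km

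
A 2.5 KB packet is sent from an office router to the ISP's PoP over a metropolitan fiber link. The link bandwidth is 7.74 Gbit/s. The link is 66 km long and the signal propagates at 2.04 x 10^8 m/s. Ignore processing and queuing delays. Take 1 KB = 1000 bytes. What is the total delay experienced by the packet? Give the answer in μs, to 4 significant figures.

L = 20000 bits.
Transmission delay = L/R = 20000 / 7740000000 = 2.58398 μs.
Propagation delay = d/s = 66000 m / 204000000 m/s = 323.529 μs.
Total = 326.1 μs.

326.1 μs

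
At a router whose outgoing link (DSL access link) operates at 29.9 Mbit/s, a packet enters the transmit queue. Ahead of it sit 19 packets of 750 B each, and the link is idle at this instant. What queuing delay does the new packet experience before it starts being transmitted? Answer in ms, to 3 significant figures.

Each queued packet: L/R = 6000/29900000 = 0.200669 ms.
19 queued → 3.81271 ms.
Queuing delay = 3.81 ms.

3.81 ms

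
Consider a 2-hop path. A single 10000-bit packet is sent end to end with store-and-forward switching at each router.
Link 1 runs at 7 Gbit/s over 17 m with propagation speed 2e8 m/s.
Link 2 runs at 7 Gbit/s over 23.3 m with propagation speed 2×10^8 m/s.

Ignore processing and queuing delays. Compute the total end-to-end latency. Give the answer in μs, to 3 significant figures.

3.06 μs

Transmission delay per hop = L/R = 10000/7000000000 = 1.42857 μs; 2 hops → 2.85714 μs.
Propagation delays (d/s per hop): 0.085, 0.1165 μs; sum = 0.2015 μs.
End-to-end = 3.06 μs.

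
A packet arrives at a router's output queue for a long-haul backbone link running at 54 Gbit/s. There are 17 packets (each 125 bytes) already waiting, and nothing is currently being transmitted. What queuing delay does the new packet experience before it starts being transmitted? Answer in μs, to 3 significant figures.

0.315 μs

Each queued packet: L/R = 1000/54000000000 = 0.0185185 μs.
17 queued → 0.314815 μs.
Queuing delay = 0.315 μs.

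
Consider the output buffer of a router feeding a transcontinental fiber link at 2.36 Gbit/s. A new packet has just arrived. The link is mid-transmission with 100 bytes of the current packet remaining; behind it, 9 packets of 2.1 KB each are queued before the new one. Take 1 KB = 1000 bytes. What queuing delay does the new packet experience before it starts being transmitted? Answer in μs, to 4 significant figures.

Each queued packet: L/R = 16800/2360000000 = 7.11864 μs.
9 queued → 64.0678 μs.
Plus remaining 800 bits of current packet: 0.338983 μs.
Queuing delay = 64.41 μs.

64.41 μs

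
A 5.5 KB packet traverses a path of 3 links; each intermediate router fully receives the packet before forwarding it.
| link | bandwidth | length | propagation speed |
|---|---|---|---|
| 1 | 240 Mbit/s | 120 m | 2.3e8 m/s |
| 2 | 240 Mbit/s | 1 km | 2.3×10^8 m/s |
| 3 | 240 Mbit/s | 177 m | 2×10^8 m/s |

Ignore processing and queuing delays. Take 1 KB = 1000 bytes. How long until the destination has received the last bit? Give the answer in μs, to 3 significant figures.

556 μs

L = 44000 bits.
Transmission delay per hop = L/R = 44000/240000000 = 183.333 μs; 3 hops → 550 μs.
Propagation delays (d/s per hop): 0.521739, 4.34783, 0.885 μs; sum = 5.75457 μs.
End-to-end = 556 μs.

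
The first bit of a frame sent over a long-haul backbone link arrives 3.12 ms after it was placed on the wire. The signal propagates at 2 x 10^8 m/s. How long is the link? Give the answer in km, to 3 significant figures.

624 km

d = s × t_prop = 200000000 × 0.00312 = 624 km.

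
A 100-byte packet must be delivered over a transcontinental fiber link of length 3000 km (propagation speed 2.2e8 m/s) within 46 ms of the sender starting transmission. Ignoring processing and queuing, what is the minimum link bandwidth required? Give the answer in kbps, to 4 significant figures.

L = 800 bits.
Propagation delay = 3000000 / 2.2e+08 = 13.6364 ms.
Transmission budget = 46 − 13.6364 = 32.3636 ms.
R ≥ L / t_tx = 800 bits / 0.0323636 s = 24.72 kbps.

24.72 kbps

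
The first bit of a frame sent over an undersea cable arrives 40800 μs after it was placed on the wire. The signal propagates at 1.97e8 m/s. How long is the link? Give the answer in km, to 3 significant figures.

d = s × t_prop = 197000000 × 0.0408 = 8040 km.

8040 km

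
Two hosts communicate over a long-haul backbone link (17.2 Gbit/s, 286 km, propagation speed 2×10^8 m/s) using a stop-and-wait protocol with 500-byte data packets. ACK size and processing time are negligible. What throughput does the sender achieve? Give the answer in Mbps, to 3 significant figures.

t_tx = L/R = 4000/17200000000 = 2.32558e-07 s.
t_prop = 286000/200000000 = 0.00143 s; RTT = 0.00286 s.
Cycle = t_tx + RTT = 0.00286023 s.
Throughput = L / cycle = 4000 / 0.00286023 = 1.40 Mbps.

1.40 Mbps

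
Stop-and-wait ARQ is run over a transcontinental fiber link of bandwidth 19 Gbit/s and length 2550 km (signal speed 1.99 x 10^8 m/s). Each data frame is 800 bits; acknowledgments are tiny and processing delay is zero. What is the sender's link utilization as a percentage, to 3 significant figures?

t_tx = L/R = 800/19000000000 = 4.21053e-08 s.
t_prop = 2550000/199000000 = 0.0128141 s; RTT = 0.0256281 s.
Cycle = t_tx + RTT = 0.0256282 s.
Utilization = t_tx / cycle = 4.21053e-08/0.0256282 = 0.000164 %.

0.000164 %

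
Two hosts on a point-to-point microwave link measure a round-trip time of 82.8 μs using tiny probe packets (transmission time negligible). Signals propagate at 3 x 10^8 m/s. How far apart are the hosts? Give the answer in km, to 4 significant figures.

One-way propagation = RTT/2 = 41.4 μs.
d = s × t = 300000000 × 4.14e-05 = 12.42 km.

12.42 km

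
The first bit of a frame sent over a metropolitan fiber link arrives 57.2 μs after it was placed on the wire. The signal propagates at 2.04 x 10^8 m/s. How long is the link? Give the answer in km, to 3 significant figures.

d = s × t_prop = 204000000 × 5.72e-05 = 11.7 km.

11.7 km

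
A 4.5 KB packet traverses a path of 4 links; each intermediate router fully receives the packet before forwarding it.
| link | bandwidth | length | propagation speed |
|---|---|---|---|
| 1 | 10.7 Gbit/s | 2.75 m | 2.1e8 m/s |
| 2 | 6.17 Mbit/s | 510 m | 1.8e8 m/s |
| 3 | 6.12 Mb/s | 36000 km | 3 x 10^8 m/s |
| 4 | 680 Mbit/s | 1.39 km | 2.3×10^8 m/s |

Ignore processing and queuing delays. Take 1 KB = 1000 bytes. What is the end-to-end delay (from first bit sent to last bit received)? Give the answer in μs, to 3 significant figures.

132000 μs

L = 36000 bits.
Transmission delays (L/R per hop): 3.36449, 5834.68, 5882.35, 52.9412 μs; sum = 11773.3 μs.
Propagation delays (d/s per hop): 0.0130952, 2.83333, 120000, 6.04348 μs; sum = 120009 μs.
End-to-end = 132000 μs.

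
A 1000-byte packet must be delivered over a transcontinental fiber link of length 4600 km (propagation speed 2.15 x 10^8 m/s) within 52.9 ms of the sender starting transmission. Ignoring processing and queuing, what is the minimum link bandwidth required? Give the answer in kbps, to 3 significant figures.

254 kbps

L = 8000 bits.
Propagation delay = 4600000 / 215000000 = 21.3953 ms.
Transmission budget = 52.9 − 21.3953 = 31.5047 ms.
R ≥ L / t_tx = 8000 bits / 0.0315047 s = 254 kbps.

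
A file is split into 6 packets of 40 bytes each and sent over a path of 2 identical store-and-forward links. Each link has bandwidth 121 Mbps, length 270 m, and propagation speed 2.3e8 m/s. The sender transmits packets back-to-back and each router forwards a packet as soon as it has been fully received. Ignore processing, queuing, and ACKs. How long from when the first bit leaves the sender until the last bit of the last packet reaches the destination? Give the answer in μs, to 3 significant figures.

Per-hop transmission t_tx = L/R = 320/121000000 = 2.64463 μs.
Per-hop propagation t_prop = 270/2.3e+08 = 1.17391 μs.
Pipeline fill: first packet needs 2·t_tx to clear all hops; remaining 5 packets each add one t_tx.
Total = (2+6-1)·t_tx + 2·t_prop = 7·2.64463 + 2·1.17391 = 20.9 μs.

20.9 μs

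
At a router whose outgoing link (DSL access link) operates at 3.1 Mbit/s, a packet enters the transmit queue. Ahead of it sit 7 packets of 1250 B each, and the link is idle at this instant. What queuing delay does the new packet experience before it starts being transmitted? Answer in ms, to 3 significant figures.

Each queued packet: L/R = 10000/3100000 = 3.22581 ms.
7 queued → 22.5806 ms.
Queuing delay = 22.6 ms.

22.6 ms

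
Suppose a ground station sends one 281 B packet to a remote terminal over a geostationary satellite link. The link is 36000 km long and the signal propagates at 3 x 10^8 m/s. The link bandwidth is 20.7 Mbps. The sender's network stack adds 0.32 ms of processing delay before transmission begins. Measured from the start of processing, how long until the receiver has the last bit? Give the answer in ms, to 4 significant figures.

120.4 ms

L = 281 × 8 = 2248 bits.
Transmission delay = L/R = 2248 / 20700000 = 0.108599 ms.
Propagation delay = d/s = 36000000 m / 300000000 m/s = 120 ms.
Plus processing delay 0.32 ms = 0.32 ms.
Total = 120.4 ms.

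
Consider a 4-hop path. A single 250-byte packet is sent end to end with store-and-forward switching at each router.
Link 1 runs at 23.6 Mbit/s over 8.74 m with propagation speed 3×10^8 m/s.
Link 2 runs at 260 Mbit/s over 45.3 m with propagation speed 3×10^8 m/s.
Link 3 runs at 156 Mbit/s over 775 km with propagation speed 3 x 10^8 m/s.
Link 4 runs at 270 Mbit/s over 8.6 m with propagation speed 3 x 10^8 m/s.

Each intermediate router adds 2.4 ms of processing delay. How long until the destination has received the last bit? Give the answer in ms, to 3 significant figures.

9.90 ms

L = 250 × 8 = 2000 bits.
Transmission delays (L/R per hop): 0.0847458, 0.00769231, 0.0128205, 0.00740741 ms; sum = 0.112666 ms.
Propagation delays (d/s per hop): 2.91333e-05, 0.000151, 2.58333, 2.86667e-05 ms; sum = 2.58354 ms.
Processing at 3 router(s): 3 × 2.4 ms = 7.2 ms.
End-to-end = 9.90 ms.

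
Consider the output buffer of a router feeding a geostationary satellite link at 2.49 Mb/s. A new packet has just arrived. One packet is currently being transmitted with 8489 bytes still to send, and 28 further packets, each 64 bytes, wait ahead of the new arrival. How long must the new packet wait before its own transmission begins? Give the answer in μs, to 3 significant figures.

33000 μs

Each queued packet: L/R = 512/2490000 = 205.622 μs.
28 queued → 5757.43 μs.
Plus remaining 67912 bits of current packet: 27273.9 μs.
Queuing delay = 33000 μs.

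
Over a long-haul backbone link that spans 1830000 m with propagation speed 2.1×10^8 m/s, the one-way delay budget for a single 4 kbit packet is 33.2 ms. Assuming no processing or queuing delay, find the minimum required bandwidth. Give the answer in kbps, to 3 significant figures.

Propagation delay = 1830000 / 210000000 = 8.71429 ms.
Transmission budget = 33.2 − 8.71429 = 24.4857 ms.
R ≥ L / t_tx = 4000 bits / 0.0244857 s = 163 kbps.

163 kbps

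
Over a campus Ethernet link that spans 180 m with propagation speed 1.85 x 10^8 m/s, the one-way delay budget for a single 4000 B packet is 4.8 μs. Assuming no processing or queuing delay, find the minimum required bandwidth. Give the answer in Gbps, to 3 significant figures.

L = 32000 bits.
Propagation delay = 180 / 185000000 = 0.972973 μs.
Transmission budget = 4.8 − 0.972973 = 3.82703 μs.
R ≥ L / t_tx = 32000 bits / 3.82703e-06 s = 8.36 Gbps.

8.36 Gbps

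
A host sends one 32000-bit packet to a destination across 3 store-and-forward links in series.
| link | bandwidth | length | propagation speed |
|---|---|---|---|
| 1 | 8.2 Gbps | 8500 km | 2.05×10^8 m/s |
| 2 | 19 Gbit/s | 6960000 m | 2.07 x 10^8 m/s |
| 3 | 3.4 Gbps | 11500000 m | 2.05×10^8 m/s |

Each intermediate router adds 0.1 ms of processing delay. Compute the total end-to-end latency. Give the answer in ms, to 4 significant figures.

131.4 ms

Transmission delays (L/R per hop): 0.00390244, 0.00168421, 0.00941176 ms; sum = 0.0149984 ms.
Propagation delays (d/s per hop): 41.4634, 33.6232, 56.0976 ms; sum = 131.184 ms.
Processing at 2 router(s): 2 × 0.1 ms = 0.2 ms.
End-to-end = 131.4 ms.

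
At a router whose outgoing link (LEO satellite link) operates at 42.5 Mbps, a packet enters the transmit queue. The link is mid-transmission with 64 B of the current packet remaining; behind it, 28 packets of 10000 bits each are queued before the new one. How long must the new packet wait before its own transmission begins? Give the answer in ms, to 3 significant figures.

6.60 ms

Each queued packet: L/R = 10000/42500000 = 0.235294 ms.
28 queued → 6.58824 ms.
Plus remaining 512 bits of current packet: 0.0120471 ms.
Queuing delay = 6.60 ms.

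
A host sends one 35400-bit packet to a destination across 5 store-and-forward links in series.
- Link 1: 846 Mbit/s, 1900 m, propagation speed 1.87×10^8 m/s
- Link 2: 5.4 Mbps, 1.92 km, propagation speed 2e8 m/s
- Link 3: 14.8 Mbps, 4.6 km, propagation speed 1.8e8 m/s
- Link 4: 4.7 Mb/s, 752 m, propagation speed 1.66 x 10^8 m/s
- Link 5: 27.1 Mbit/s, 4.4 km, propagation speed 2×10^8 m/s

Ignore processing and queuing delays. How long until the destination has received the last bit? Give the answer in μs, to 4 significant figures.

Transmission delays (L/R per hop): 41.844, 6555.56, 2391.89, 7531.91, 1306.27 μs; sum = 17827.5 μs.
Propagation delays (d/s per hop): 10.1604, 9.6, 25.5556, 4.53012, 22 μs; sum = 71.8461 μs.
End-to-end = 17900 μs.

17900 μs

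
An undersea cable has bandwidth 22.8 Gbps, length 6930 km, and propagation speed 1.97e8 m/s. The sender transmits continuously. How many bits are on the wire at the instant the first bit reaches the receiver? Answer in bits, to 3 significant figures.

Propagation delay = 6930000 / 197000000 = 0.0351777 s.
BDP = R × t_prop = 22800000000 × 0.0351777 = 802051000 bits.

802000000 bits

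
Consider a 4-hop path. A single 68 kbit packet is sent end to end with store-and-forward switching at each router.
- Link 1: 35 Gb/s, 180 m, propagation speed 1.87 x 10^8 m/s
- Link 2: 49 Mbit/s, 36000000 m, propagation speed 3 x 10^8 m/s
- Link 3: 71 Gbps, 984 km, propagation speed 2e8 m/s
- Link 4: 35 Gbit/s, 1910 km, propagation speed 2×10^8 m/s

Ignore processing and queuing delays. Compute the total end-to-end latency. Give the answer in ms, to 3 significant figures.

L = 68000 bits.
Transmission delays (L/R per hop): 0.00194286, 1.38776, 0.000957746, 0.00194286 ms; sum = 1.3926 ms.
Propagation delays (d/s per hop): 0.000962567, 120, 4.92, 9.55 ms; sum = 134.471 ms.
End-to-end = 136 ms.

136 ms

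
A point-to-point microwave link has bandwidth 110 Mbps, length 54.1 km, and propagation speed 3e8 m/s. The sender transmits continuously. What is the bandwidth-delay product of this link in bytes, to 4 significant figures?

Propagation delay = 54100 / 300000000 = 0.000180333 s.
BDP = R × t_prop = 110000000 × 0.000180333 = 19836.7 bits.
In bytes: 19836.7/8 = 2480 bytes.

2480 bytes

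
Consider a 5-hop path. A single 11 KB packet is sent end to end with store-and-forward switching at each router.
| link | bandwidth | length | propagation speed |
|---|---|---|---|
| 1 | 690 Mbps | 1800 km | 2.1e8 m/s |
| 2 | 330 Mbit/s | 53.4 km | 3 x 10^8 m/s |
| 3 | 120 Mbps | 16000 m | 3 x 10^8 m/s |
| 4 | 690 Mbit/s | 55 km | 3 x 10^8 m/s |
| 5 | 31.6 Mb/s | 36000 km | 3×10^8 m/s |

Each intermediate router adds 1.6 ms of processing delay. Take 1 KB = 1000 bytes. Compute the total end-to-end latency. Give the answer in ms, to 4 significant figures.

139.4 ms

L = 88000 bits.
Transmission delays (L/R per hop): 0.127536, 0.266667, 0.733333, 0.127536, 2.78481 ms; sum = 4.03988 ms.
Propagation delays (d/s per hop): 8.57143, 0.178, 0.0533333, 0.183333, 120 ms; sum = 128.986 ms.
Processing at 4 router(s): 4 × 1.6 ms = 6.4 ms.
End-to-end = 139.4 ms.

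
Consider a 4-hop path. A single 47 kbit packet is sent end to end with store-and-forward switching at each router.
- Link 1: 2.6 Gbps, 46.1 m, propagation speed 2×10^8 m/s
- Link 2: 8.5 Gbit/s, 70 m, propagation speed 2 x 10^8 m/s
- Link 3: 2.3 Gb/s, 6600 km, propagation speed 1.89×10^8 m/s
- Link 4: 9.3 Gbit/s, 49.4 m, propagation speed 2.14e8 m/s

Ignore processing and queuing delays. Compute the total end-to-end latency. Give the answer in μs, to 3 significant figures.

35000 μs

L = 47000 bits.
Transmission delays (L/R per hop): 18.0769, 5.52941, 20.4348, 5.05376 μs; sum = 49.0949 μs.
Propagation delays (d/s per hop): 0.2305, 0.35, 34920.6, 0.230841 μs; sum = 34921.4 μs.
End-to-end = 35000 μs.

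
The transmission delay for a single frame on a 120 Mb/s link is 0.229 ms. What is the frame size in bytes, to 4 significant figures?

L = R × t_tx = 120000000 b/s × 0.000229 s = 27480 bits.
In bytes: 27480 / 8 = 3435 bytes.

3435 bytes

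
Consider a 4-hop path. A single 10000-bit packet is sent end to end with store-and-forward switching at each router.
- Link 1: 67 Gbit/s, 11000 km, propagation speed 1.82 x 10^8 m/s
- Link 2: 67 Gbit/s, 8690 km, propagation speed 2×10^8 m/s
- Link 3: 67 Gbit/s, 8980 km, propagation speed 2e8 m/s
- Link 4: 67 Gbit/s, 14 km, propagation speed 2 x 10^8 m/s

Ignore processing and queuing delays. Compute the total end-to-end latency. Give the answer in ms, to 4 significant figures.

148.9 ms

Transmission delay per hop = L/R = 10000/67000000000 = 0.000149254 ms; 4 hops → 0.000597015 ms.
Propagation delays (d/s per hop): 60.4396, 43.45, 44.9, 0.07 ms; sum = 148.86 ms.
End-to-end = 148.9 ms.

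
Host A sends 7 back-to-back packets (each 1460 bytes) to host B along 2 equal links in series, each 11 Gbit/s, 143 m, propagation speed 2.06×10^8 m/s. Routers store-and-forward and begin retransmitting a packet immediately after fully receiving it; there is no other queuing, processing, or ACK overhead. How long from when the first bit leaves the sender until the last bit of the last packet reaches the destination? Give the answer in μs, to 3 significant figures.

9.88 μs

Per-hop transmission t_tx = L/R = 11680/11000000000 = 1.06182 μs.
Per-hop propagation t_prop = 143/206000000 = 0.694175 μs.
Pipeline fill: first packet needs 2·t_tx to clear all hops; remaining 6 packets each add one t_tx.
Total = (2+7-1)·t_tx + 2·t_prop = 8·1.06182 + 2·0.694175 = 9.88 μs.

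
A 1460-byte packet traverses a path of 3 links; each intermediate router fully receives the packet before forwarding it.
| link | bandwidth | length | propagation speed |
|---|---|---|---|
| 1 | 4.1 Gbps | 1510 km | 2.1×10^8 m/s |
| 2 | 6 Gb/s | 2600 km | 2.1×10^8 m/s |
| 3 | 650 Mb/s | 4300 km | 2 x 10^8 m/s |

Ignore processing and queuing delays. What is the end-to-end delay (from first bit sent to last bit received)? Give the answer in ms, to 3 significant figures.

41.1 ms

L = 1460 × 8 = 11680 bits.
Transmission delays (L/R per hop): 0.00284878, 0.00194667, 0.0179692 ms; sum = 0.0227647 ms.
Propagation delays (d/s per hop): 7.19048, 12.381, 21.5 ms; sum = 41.0714 ms.
End-to-end = 41.1 ms.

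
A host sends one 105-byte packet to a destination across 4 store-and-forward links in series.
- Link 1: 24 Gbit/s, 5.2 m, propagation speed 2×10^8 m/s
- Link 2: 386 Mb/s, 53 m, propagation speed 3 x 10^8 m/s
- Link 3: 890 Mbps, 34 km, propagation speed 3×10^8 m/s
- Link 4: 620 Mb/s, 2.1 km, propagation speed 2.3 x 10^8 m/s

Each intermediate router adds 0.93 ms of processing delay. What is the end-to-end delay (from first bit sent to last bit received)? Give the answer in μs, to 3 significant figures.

L = 105 × 8 = 840 bits.
Transmission delays (L/R per hop): 0.035, 2.17617, 0.94382, 1.35484 μs; sum = 4.50982 μs.
Propagation delays (d/s per hop): 0.026, 0.176667, 113.333, 9.13043 μs; sum = 122.666 μs.
Processing at 3 router(s): 3 × 0.93 ms = 2790 μs.
End-to-end = 2920 μs.

2920 μs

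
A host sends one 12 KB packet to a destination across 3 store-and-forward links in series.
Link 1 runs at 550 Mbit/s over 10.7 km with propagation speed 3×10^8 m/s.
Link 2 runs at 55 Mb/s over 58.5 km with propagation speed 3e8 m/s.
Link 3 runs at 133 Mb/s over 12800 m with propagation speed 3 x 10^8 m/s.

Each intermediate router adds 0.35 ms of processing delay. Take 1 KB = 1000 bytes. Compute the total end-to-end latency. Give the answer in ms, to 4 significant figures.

L = 96000 bits.
Transmission delays (L/R per hop): 0.174545, 1.74545, 0.721805 ms; sum = 2.6418 ms.
Propagation delays (d/s per hop): 0.0356667, 0.195, 0.0426667 ms; sum = 0.273333 ms.
Processing at 2 router(s): 2 × 0.35 ms = 0.7 ms.
End-to-end = 3.615 ms.

3.615 ms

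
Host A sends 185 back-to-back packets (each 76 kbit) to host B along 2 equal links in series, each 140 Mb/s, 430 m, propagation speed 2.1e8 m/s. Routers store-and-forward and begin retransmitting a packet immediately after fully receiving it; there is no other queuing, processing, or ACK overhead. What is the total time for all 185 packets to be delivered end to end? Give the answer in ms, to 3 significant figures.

Per-hop transmission t_tx = L/R = 76000/140000000 = 0.542857 ms.
Per-hop propagation t_prop = 430/210000000 = 0.00204762 ms.
Pipeline fill: first packet needs 2·t_tx to clear all hops; remaining 184 packets each add one t_tx.
Total = (2+185-1)·t_tx + 2·t_prop = 186·0.542857 + 2·0.00204762 = 101 ms.

101 ms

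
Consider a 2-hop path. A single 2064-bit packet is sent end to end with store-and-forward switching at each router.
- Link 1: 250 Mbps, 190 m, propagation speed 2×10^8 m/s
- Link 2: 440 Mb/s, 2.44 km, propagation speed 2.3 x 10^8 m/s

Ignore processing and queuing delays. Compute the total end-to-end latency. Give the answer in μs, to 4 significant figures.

Transmission delays (L/R per hop): 8.256, 4.69091 μs; sum = 12.9469 μs.
Propagation delays (d/s per hop): 0.95, 10.6087 μs; sum = 11.5587 μs.
End-to-end = 24.51 μs.

24.51 μs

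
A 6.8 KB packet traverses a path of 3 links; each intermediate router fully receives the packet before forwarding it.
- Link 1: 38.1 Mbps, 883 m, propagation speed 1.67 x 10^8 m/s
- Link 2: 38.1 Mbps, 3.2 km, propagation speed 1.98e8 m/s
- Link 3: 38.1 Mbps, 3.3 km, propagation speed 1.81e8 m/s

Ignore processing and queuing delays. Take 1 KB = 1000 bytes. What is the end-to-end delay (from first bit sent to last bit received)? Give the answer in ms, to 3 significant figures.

L = 54400 bits.
Transmission delay per hop = L/R = 54400/38100000 = 1.42782 ms; 3 hops → 4.28346 ms.
Propagation delays (d/s per hop): 0.00528743, 0.0161616, 0.018232 ms; sum = 0.0396811 ms.
End-to-end = 4.32 ms.

4.32 ms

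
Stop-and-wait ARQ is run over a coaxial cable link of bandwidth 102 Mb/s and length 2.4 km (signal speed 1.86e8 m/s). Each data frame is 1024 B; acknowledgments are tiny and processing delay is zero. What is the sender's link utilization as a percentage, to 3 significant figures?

t_tx = L/R = 8192/102000000 = 8.03137e-05 s.
t_prop = 2400/186000000 = 1.29032e-05 s; RTT = 2.58065e-05 s.
Cycle = t_tx + RTT = 0.00010612 s.
Utilization = t_tx / cycle = 8.03137e-05/0.00010612 = 75.7 %.

75.7 %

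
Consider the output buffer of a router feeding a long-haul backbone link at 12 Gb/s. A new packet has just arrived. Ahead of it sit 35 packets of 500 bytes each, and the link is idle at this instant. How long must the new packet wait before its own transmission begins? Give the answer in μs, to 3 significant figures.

11.7 μs

Each queued packet: L/R = 4000/12000000000 = 0.333333 μs.
35 queued → 11.6667 μs.
Queuing delay = 11.7 μs.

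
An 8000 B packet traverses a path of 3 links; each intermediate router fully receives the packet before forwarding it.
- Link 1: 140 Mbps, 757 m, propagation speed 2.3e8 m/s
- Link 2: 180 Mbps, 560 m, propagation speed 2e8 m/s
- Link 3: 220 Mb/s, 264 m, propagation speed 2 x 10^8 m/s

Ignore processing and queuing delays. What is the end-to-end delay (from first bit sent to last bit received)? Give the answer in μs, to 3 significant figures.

L = 8000 × 8 = 64000 bits.
Transmission delays (L/R per hop): 457.143, 355.556, 290.909 μs; sum = 1103.61 μs.
Propagation delays (d/s per hop): 3.2913, 2.8, 1.32 μs; sum = 7.4113 μs.
End-to-end = 1110 μs.

1110 μs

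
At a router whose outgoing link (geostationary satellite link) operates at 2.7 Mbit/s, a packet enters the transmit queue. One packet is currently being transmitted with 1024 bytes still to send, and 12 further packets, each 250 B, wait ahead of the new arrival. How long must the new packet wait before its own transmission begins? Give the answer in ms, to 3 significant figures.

11.9 ms

Each queued packet: L/R = 2000/2700000 = 0.740741 ms.
12 queued → 8.88889 ms.
Plus remaining 8192 bits of current packet: 3.03407 ms.
Queuing delay = 11.9 ms.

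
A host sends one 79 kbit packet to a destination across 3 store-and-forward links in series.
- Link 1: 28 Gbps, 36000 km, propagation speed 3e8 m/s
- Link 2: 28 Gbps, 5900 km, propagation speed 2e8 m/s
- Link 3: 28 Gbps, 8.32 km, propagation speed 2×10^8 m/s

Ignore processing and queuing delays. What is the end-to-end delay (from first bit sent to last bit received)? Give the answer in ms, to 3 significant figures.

L = 79000 bits.
Transmission delay per hop = L/R = 79000/28000000000 = 0.00282143 ms; 3 hops → 0.00846429 ms.
Propagation delays (d/s per hop): 120, 29.5, 0.0416 ms; sum = 149.542 ms.
End-to-end = 150 ms.

150 ms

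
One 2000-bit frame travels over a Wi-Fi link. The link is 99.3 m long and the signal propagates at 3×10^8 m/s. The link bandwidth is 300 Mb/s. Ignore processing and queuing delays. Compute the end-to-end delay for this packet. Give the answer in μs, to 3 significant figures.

Transmission delay = L/R = 2000 / 300000000 = 6.66667 μs.
Propagation delay = d/s = 99.3 m / 300000000 m/s = 0.331 μs.
Total = 7.00 μs.

7.00 μs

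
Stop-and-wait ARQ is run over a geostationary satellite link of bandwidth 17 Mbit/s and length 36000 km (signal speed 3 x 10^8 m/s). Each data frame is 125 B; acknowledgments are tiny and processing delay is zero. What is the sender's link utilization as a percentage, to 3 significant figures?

t_tx = L/R = 1000/17000000 = 5.88235e-05 s.
t_prop = 36000000/300000000 = 0.12 s; RTT = 0.24 s.
Cycle = t_tx + RTT = 0.240059 s.
Utilization = t_tx / cycle = 5.88235e-05/0.240059 = 0.0245 %.

0.0245 %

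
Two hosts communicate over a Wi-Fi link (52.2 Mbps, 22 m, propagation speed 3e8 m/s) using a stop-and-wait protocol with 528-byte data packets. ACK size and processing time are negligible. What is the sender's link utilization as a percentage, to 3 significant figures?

99.8 %

t_tx = L/R = 4224/52200000 = 8.09195e-05 s.
t_prop = 22/300000000 = 7.33333e-08 s; RTT = 1.46667e-07 s.
Cycle = t_tx + RTT = 8.10662e-05 s.
Utilization = t_tx / cycle = 8.09195e-05/8.10662e-05 = 99.8 %.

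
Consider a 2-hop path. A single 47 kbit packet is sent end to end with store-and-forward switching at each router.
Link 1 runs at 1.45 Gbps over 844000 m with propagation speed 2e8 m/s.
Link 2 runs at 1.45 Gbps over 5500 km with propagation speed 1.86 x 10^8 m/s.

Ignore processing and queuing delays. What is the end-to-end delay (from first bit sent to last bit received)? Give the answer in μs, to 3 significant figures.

33900 μs

L = 47000 bits.
Transmission delay per hop = L/R = 47000/1450000000 = 32.4138 μs; 2 hops → 64.8276 μs.
Propagation delays (d/s per hop): 4220, 29569.9 μs; sum = 33789.9 μs.
End-to-end = 33900 μs.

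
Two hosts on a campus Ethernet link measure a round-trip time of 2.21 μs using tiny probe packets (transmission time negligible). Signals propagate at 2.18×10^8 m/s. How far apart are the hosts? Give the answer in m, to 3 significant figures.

241 m

One-way propagation = RTT/2 = 1.105 μs.
d = s × t = 2.18e+08 × 1.105e-06 = 241 m.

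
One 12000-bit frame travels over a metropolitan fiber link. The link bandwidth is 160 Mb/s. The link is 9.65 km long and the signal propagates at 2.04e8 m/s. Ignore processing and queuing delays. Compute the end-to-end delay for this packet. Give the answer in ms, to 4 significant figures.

Transmission delay = L/R = 12000 / 160000000 = 0.075 ms.
Propagation delay = d/s = 9650 m / 204000000 m/s = 0.0473039 ms.
Total = 0.1223 ms.

0.1223 ms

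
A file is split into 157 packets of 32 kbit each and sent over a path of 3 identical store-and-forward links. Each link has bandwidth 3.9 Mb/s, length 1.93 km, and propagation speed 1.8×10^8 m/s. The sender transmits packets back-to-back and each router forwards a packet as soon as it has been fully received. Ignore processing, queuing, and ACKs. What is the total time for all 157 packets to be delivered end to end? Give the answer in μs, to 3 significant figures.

1300000 μs

Per-hop transmission t_tx = L/R = 32000/3900000 = 8205.13 μs.
Per-hop propagation t_prop = 1930/180000000 = 10.7222 μs.
Pipeline fill: first packet needs 3·t_tx to clear all hops; remaining 156 packets each add one t_tx.
Total = (3+157-1)·t_tx + 3·t_prop = 159·8205.13 + 3·10.7222 = 1300000 μs.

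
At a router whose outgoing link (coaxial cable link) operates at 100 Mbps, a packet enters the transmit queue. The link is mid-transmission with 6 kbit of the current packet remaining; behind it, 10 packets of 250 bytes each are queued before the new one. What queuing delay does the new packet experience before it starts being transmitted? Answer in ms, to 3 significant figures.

Each queued packet: L/R = 2000/100000000 = 0.02 ms.
10 queued → 0.2 ms.
Plus remaining 6000 bits of current packet: 0.06 ms.
Queuing delay = 0.260 ms.

0.260 ms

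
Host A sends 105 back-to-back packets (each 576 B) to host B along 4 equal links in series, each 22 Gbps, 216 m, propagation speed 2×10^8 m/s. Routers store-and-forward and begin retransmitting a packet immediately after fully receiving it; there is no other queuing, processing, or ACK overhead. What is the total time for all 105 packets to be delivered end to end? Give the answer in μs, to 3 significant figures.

Per-hop transmission t_tx = L/R = 4608/22000000000 = 0.209455 μs.
Per-hop propagation t_prop = 216/200000000 = 1.08 μs.
Pipeline fill: first packet needs 4·t_tx to clear all hops; remaining 104 packets each add one t_tx.
Total = (4+105-1)·t_tx + 4·t_prop = 108·0.209455 + 4·1.08 = 26.9 μs.

26.9 μs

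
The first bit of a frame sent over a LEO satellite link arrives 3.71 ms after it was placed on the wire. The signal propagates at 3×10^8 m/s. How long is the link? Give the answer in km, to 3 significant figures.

d = s × t_prop = 300000000 × 0.00371 = 1110 km.

1110 km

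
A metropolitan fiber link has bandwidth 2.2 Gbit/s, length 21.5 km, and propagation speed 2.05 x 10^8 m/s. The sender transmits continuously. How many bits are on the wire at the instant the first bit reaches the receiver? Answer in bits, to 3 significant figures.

231000 bits

Propagation delay = 21500 / 2.05e+08 = 0.000104878 s.
BDP = R × t_prop = 2200000000 × 0.000104878 = 230732 bits.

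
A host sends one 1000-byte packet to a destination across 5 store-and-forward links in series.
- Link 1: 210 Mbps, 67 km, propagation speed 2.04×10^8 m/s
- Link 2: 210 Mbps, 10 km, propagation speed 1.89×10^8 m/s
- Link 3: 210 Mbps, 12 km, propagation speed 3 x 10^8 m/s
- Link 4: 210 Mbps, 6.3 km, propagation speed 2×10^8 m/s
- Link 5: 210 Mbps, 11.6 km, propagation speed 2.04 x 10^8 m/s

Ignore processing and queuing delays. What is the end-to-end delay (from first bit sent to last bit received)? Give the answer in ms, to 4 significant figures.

L = 1000 × 8 = 8000 bits.
Transmission delay per hop = L/R = 8000/210000000 = 0.0380952 ms; 5 hops → 0.190476 ms.
Propagation delays (d/s per hop): 0.328431, 0.0529101, 0.04, 0.0315, 0.0568627 ms; sum = 0.509704 ms.
End-to-end = 0.7002 ms.

0.7002 ms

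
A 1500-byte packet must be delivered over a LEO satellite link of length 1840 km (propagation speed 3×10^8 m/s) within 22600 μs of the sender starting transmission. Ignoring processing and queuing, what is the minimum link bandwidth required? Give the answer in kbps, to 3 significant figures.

L = 12000 bits.
Propagation delay = 1840000 / 300000000 = 6133.33 μs.
Transmission budget = 22600 − 6133.33 = 16466.7 μs.
R ≥ L / t_tx = 12000 bits / 0.0164667 s = 729 kbps.

729 kbps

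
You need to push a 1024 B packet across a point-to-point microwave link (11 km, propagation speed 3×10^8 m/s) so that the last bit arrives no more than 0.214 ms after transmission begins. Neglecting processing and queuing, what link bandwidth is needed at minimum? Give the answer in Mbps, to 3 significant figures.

L = 8192 bits.
Propagation delay = 11000 / 300000000 = 0.0366667 ms.
Transmission budget = 0.214 − 0.0366667 = 0.177333 ms.
R ≥ L / t_tx = 8192 bits / 0.000177333 s = 46.2 Mbps.

46.2 Mbps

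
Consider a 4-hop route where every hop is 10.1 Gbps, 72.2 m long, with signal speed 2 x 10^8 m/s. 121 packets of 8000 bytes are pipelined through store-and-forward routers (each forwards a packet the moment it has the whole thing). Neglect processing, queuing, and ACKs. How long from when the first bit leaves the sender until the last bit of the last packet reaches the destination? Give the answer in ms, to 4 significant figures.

0.7872 ms

Per-hop transmission t_tx = L/R = 64000/10100000000 = 0.00633663 ms.
Per-hop propagation t_prop = 72.2/200000000 = 0.000361 ms.
Pipeline fill: first packet needs 4·t_tx to clear all hops; remaining 120 packets each add one t_tx.
Total = (4+121-1)·t_tx + 4·t_prop = 124·0.00633663 + 4·0.000361 = 0.7872 ms.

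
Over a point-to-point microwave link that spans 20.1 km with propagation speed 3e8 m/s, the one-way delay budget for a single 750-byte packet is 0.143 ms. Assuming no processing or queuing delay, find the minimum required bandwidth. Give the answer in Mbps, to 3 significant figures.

L = 6000 bits.
Propagation delay = 20100 / 300000000 = 0.067 ms.
Transmission budget = 0.143 − 0.067 = 0.076 ms.
R ≥ L / t_tx = 6000 bits / 7.6e-05 s = 78.9 Mbps.

78.9 Mbps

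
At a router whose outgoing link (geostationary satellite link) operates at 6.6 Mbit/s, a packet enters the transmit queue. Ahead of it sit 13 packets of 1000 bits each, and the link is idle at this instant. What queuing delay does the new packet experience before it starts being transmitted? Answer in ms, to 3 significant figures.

1.97 ms

Each queued packet: L/R = 1000/6600000 = 0.151515 ms.
13 queued → 1.9697 ms.
Queuing delay = 1.97 ms.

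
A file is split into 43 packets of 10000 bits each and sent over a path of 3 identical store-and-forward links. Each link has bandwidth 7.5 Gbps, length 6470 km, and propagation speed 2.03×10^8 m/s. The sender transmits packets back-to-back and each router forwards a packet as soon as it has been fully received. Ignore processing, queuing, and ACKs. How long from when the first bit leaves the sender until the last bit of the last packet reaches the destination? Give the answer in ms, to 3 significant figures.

95.7 ms

Per-hop transmission t_tx = L/R = 10000/7500000000 = 0.00133333 ms.
Per-hop propagation t_prop = 6470000/2.03e+08 = 31.8719 ms.
Pipeline fill: first packet needs 3·t_tx to clear all hops; remaining 42 packets each add one t_tx.
Total = (3+43-1)·t_tx + 3·t_prop = 45·0.00133333 + 3·31.8719 = 95.7 ms.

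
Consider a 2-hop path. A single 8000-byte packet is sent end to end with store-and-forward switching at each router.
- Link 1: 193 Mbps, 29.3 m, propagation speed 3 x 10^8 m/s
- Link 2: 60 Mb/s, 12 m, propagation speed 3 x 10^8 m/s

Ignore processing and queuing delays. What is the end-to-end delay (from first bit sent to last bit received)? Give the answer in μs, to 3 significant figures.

1400 μs

L = 8000 × 8 = 64000 bits.
Transmission delays (L/R per hop): 331.606, 1066.67 μs; sum = 1398.27 μs.
Propagation delays (d/s per hop): 0.0976667, 0.04 μs; sum = 0.137667 μs.
End-to-end = 1400 μs.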